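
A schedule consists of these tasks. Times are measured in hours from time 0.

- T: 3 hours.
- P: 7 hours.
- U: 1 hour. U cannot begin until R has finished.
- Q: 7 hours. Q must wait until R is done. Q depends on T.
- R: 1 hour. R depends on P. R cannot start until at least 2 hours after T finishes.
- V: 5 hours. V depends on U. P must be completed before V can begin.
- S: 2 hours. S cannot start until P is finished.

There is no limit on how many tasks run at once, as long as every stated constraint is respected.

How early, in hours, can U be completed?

9

Nothing blocks T, so it runs from hour 0 to hour 3.
Nothing blocks P, so it runs from hour 0 to hour 7.
R has to wait for P (finishes hour 7); T (finishes hour 3, plus 2-hour gap → hour 5). The latest of these is hour 7, so R runs hour 7 to 7 + 1 = hour 8.
U cannot begin until R (finishes hour 8). It runs from hour 8 to 8 + 1 = hour 9.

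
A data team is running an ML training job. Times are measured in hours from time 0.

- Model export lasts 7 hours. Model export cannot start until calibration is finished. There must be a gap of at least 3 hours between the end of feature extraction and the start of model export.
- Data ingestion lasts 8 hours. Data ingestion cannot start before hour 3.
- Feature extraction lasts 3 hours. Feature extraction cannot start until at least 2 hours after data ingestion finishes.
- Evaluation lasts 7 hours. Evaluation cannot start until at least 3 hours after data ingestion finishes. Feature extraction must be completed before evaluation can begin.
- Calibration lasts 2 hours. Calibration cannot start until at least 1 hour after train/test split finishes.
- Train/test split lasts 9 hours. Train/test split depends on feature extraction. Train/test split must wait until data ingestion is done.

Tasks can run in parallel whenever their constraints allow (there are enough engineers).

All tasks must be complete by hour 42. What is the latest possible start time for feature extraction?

20

To finish by hour 42, model export (duration 7) must start no later than hour 35.
Calibration has to be done before model export (must start by hour 35). That means finishing by hour 35, i.e. starting by 35 − 2 = hour 33.
Train/test split feeds into calibration (must start by hour 33, minus 1-hour gap → hour 32); so train/test split must finish by hour 32 and therefore start by hour 23.
Evaluation must finish by hour 42; it takes 7 hours, so it must start by 42 − 7 = hour 35.
Feature extraction feeds train/test split (must start by hour 23); evaluation (must start by hour 35); model export (must start by hour 35, minus 3-hour gap → hour 32). Taking the minimum, feature extraction must finish by hour 23 and start by 23 − 3 = hour 20.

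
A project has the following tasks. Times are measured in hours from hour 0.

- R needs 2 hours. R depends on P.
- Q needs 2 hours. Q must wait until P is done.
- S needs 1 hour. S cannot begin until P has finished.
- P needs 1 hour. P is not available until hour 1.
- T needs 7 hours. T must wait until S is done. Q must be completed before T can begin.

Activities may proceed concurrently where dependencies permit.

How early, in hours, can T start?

4

P cannot begin until its own release at hour 1. It runs from hour 1 to 1 + 1 = hour 2.
After P (finishes hour 2), S can start at hour 2 and finishes at hour 3.
Q cannot begin until P (finishes hour 2). It runs from hour 2 to 2 + 2 = hour 4.
T waits on S (finishes hour 3); Q (finishes hour 4). The latest of these is hour 4, which is the earliest T can start.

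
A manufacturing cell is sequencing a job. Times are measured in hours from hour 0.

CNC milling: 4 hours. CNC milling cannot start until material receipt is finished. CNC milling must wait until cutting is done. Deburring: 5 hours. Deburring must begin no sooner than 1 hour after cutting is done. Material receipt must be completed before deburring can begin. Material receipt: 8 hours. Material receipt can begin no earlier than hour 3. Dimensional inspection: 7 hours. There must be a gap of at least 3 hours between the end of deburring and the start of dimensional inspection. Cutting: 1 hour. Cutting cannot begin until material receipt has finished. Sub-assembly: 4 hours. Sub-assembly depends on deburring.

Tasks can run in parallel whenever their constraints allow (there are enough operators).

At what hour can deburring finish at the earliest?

18

Material receipt cannot begin until its own release at hour 3. It runs from hour 3 to 3 + 8 = hour 11.
Cutting cannot begin until material receipt (finishes hour 11). It runs from hour 11 to 11 + 1 = hour 12.
Deburring has to wait for cutting (finishes hour 12, plus 1-hour gap → hour 13); material receipt (finishes hour 11). The latest of these is hour 13, so deburring runs hour 13 to 13 + 5 = hour 18.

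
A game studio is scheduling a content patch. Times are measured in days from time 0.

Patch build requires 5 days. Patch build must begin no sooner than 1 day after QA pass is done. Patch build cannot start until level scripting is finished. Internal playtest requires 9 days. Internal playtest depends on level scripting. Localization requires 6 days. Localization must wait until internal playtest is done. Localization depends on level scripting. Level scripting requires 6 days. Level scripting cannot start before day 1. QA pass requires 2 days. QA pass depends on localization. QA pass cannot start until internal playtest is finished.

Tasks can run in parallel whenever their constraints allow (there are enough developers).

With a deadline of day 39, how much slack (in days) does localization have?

9

After its own release at day 1, level scripting can start at day 1 and finishes at day 7.
After level scripting (finishes day 7), internal playtest can start at day 7 and finishes at day 16.
Localization needs all of internal playtest (finishes day 16); level scripting (finishes day 7). That puts its earliest start at day 16; it finishes at 16 + 6 = day 22.

Working backward from the deadline:
Nothing follows patch build; the deadline of day 39 is its only limit. It must start by 39 − 5 = day 34.
Since patch build (must start by day 34, minus 1-day gap → day 33) depends on it, QA pass must finish by day 33. Backing off its 2-day duration gives a latest start of day 31.
Localization must finish before QA pass (must start by day 31). With a 6-day duration, localization must start by 31 − 6 = day 25.
So localization can start as early as day 16 and as late as day 25, giving 25 − 16 = 9 days of slack.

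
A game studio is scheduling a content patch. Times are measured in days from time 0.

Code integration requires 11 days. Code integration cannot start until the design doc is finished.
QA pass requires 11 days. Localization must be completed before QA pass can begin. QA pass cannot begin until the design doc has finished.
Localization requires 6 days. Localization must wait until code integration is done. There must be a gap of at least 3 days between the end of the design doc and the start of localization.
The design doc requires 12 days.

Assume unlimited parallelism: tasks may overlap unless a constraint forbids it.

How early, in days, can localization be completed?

The design doc has no prerequisites, so it starts at day 0 and finishes at day 12.
Code integration cannot begin until the design doc (finishes day 12). It runs from day 12 to 12 + 11 = day 23.
Localization cannot start until code integration (finishes day 23); the design doc (finishes day 12, plus 3-day gap → day 15). The controlling bound is day 23, so localization finishes at 23 + 6 = day 29.

29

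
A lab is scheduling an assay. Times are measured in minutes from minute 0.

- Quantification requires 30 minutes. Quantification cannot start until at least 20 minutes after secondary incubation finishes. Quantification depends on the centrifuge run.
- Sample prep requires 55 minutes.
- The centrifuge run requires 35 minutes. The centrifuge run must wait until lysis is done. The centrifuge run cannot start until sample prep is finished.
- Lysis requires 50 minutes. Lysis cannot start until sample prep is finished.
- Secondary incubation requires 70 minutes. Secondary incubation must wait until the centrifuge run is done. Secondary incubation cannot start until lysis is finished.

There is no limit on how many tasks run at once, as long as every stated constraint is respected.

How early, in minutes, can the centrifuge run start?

Sample prep has no prerequisites, so it starts at minute 0 and finishes at minute 55.
Lysis cannot begin until sample prep (finishes minute 55). It runs from minute 55 to 55 + 50 = minute 105.
The centrifuge run waits on lysis (finishes minute 105); sample prep (finishes minute 55). The latest of these is minute 105, which is the earliest the centrifuge run can start.

105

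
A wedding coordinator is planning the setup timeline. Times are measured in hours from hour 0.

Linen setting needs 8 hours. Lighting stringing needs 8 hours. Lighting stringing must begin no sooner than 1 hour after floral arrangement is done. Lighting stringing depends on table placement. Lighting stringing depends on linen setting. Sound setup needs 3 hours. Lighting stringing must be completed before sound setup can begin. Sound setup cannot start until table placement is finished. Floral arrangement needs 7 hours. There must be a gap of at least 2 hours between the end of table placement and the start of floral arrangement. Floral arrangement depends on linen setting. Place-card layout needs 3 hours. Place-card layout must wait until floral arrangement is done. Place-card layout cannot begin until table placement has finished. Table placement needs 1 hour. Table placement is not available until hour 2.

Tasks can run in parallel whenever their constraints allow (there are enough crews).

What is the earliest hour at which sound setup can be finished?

Linen setting can start immediately at hour 0; it finishes at hour 8.
Table placement waits on its own release at hour 2, so it starts at hour 2 and finishes at 2 + 1 = hour 3.
Floral arrangement has to wait for table placement (finishes hour 3, plus 2-hour gap → hour 5); linen setting (finishes hour 8). The latest of these is hour 8, so floral arrangement runs hour 8 to 8 + 7 = hour 15.
For lighting stringing: floral arrangement (finishes hour 15, plus 1-hour gap → hour 16); table placement (finishes hour 3); linen setting (finishes hour 8). Taking the maximum gives a start of hour 16, and it finishes at 16 + 8 = hour 24.
Sound setup has to wait for lighting stringing (finishes hour 24); table placement (finishes hour 3). The latest of these is hour 24, so sound setup runs hour 24 to 24 + 3 = hour 27.

27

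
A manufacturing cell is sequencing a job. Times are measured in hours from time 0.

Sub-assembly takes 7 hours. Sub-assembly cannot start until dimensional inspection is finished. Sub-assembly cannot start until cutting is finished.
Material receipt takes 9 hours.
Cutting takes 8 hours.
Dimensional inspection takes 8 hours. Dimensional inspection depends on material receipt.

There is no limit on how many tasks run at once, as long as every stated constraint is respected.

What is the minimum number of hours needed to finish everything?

Cutting can start immediately at hour 0; it finishes at hour 8.
Material receipt can start immediately at hour 0; it finishes at hour 9.
Dimensional inspection waits on material receipt (finishes hour 9), so it starts at hour 9 and finishes at 9 + 8 = hour 17.
Sub-assembly has to wait for dimensional inspection (finishes hour 17); cutting (finishes hour 8). The latest of these is hour 17, so sub-assembly runs hour 17 to 17 + 7 = hour 24.
All tasks are finished once the last one completes. Finish times: Material receipt at 9, Cutting at 8, Dimensional inspection at 17, Sub-assembly at 24. The latest is hour 24.

24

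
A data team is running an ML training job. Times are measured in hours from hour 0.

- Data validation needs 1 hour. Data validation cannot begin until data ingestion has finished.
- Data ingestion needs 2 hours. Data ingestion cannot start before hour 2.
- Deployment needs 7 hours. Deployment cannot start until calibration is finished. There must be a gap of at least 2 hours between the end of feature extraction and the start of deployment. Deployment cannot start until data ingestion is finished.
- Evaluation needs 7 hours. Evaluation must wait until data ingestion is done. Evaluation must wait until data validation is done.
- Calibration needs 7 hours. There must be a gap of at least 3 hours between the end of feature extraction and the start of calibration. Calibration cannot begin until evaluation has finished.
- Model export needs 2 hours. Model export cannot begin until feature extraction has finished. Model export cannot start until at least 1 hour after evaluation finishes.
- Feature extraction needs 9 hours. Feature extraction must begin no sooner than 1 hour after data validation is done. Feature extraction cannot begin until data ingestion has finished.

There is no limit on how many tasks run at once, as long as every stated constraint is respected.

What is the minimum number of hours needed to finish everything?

32

After its own release at hour 2, data ingestion can start at hour 2 and finishes at hour 4.
After data ingestion (finishes hour 4), data validation can start at hour 4 and finishes at hour 5.
For evaluation: data ingestion (finishes hour 4); data validation (finishes hour 5). Taking the maximum gives a start of hour 5, and it finishes at 5 + 7 = hour 12.
Feature extraction needs all of data validation (finishes hour 5, plus 1-hour gap → hour 6); data ingestion (finishes hour 4). That puts its earliest start at hour 6; it finishes at 6 + 9 = hour 15.
Model export needs all of feature extraction (finishes hour 15); evaluation (finishes hour 12, plus 1-hour gap → hour 13). That puts its earliest start at hour 15; it finishes at 15 + 2 = hour 17.
Calibration has to wait for feature extraction (finishes hour 15, plus 3-hour gap → hour 18); evaluation (finishes hour 12). The latest of these is hour 18, so calibration runs hour 18 to 18 + 7 = hour 25.
For deployment: calibration (finishes hour 25); feature extraction (finishes hour 15, plus 2-hour gap → hour 17); data ingestion (finishes hour 4). Taking the maximum gives a start of hour 25, and it finishes at 25 + 7 = hour 32.
All tasks are finished once the last one completes. Finish times: Data ingestion at 4, Data validation at 5, Feature extraction at 15, Evaluation at 12, Calibration at 25, Model export at 17, Deployment at 32. The latest is hour 32.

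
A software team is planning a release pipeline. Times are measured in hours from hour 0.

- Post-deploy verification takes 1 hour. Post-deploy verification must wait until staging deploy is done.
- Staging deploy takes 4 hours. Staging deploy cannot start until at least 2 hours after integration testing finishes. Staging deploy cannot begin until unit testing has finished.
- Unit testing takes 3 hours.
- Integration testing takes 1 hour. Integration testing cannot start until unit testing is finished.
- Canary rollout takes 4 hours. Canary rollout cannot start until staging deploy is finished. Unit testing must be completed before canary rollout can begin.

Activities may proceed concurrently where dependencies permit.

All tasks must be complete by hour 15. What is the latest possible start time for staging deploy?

7

To finish by hour 15, canary rollout (duration 4) must start no later than hour 11.
To finish by hour 15, post-deploy verification (duration 1) must start no later than hour 14.
Staging deploy must finish in time for canary rollout (must start by hour 11); post-deploy verification (must start by hour 14). The tightest is hour 11, so staging deploy must start by 11 − 4 = hour 7.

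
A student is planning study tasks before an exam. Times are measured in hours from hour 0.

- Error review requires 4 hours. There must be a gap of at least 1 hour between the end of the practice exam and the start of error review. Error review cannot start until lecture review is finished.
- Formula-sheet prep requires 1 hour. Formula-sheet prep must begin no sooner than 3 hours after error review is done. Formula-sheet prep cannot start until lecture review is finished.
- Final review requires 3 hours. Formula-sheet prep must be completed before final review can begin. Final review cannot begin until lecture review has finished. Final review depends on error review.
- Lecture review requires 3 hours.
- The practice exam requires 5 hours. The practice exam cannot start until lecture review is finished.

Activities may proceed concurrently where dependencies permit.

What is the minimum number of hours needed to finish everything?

Nothing blocks lecture review, so it runs from hour 0 to hour 3.
After lecture review (finishes hour 3), the practice exam can start at hour 3 and finishes at hour 8.
Error review cannot start until the practice exam (finishes hour 8, plus 1-hour gap → hour 9); lecture review (finishes hour 3). The controlling bound is hour 9, so error review finishes at 9 + 4 = hour 13.
Formula-sheet prep needs all of error review (finishes hour 13, plus 3-hour gap → hour 16); lecture review (finishes hour 3). That puts its earliest start at hour 16; it finishes at 16 + 1 = hour 17.
Final review cannot start until formula-sheet prep (finishes hour 17); lecture review (finishes hour 3); error review (finishes hour 13). The controlling bound is hour 17, so final review finishes at 17 + 3 = hour 20.
All tasks are finished once the last one completes. Finish times: Lecture review at 3, The practice exam at 8, Error review at 13, Formula-sheet prep at 17, Final review at 20. The latest is hour 20.

20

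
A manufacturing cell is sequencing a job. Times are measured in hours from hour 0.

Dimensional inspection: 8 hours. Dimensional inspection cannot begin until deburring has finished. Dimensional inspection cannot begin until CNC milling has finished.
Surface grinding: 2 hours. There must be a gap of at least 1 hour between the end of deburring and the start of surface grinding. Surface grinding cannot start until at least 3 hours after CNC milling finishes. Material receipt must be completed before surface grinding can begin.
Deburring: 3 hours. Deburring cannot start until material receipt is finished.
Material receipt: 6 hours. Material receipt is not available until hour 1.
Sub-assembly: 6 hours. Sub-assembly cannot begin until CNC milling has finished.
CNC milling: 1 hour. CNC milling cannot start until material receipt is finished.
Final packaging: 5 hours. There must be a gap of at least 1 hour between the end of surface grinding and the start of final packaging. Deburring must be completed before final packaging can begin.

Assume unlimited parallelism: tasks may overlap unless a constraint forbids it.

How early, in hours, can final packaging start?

14

After its own release at hour 1, material receipt can start at hour 1 and finishes at hour 7.
CNC milling waits on material receipt (finishes hour 7), so it starts at hour 7 and finishes at 7 + 1 = hour 8.
Deburring cannot begin until material receipt (finishes hour 7). It runs from hour 7 to 7 + 3 = hour 10.
For surface grinding: deburring (finishes hour 10, plus 1-hour gap → hour 11); CNC milling (finishes hour 8, plus 3-hour gap → hour 11); material receipt (finishes hour 7). Taking the maximum gives a start of hour 11, and it finishes at 11 + 2 = hour 13.
Final packaging waits on surface grinding (finishes hour 13, plus 1-hour gap → hour 14); deburring (finishes hour 10). The latest of these is hour 14, which is the earliest final packaging can start.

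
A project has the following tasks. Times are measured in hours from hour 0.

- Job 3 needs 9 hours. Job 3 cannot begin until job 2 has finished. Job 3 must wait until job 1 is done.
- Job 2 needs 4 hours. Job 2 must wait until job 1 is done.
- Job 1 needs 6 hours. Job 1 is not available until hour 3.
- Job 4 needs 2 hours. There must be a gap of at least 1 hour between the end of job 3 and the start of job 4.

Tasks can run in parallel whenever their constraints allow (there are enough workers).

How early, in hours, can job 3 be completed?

22

Job 1 waits on its own release at hour 3, so it starts at hour 3 and finishes at 3 + 6 = hour 9.
Job 2 waits on job 1 (finishes hour 9), so it starts at hour 9 and finishes at 9 + 4 = hour 13.
For job 3: job 2 (finishes hour 13); job 1 (finishes hour 9). Taking the maximum gives a start of hour 13, and it finishes at 13 + 9 = hour 22.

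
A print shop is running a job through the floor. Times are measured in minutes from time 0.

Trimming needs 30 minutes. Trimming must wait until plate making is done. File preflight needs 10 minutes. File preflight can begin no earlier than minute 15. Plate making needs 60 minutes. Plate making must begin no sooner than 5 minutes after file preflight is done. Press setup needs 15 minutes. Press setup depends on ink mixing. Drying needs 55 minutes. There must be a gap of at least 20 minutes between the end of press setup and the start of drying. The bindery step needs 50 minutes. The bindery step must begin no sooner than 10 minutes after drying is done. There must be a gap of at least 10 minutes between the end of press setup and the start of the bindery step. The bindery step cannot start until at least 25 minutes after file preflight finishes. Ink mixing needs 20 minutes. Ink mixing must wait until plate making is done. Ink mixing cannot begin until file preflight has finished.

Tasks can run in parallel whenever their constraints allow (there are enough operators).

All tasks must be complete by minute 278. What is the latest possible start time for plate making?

48

The bindery step has no dependents, so it just needs to finish by minute 278. Starting by 278 − 50 = minute 228 achieves that.
Since the bindery step (must start by minute 228, minus 10-minute gap → minute 218) depends on it, drying must finish by minute 218. Backing off its 55-minute duration gives a latest start of minute 163.
Press setup has several dependents: drying (must start by minute 163, minus 20-minute gap → minute 143); the bindery step (must start by minute 228, minus 10-minute gap → minute 218). The earliest of those limits is minute 143, so press setup must start by 143 − 15 = minute 128.
Ink mixing must finish before press setup (must start by minute 128). With a 20-minute duration, ink mixing must start by 128 − 20 = minute 108.
Trimming has no dependents, so it just needs to finish by minute 278. Starting by 278 − 30 = minute 248 achieves that.
For plate making: ink mixing (must start by minute 108); trimming (must start by minute 248). The most restrictive is minute 108; with a 60-minute duration, plate making must start by minute 48.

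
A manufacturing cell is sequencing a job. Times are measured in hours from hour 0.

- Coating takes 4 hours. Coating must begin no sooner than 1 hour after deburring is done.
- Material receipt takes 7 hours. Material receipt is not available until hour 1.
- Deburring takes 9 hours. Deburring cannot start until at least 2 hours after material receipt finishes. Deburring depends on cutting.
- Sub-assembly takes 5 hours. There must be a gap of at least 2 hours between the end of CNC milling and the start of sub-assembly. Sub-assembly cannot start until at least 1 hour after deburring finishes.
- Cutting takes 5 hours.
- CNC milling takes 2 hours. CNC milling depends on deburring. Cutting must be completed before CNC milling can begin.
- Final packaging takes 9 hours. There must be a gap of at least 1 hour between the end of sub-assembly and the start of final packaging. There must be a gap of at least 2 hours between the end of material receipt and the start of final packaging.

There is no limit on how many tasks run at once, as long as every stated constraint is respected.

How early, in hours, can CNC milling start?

19

Cutting can start immediately at hour 0; it finishes at hour 5.
Material receipt cannot begin until its own release at hour 1. It runs from hour 1 to 1 + 7 = hour 8.
Deburring has to wait for material receipt (finishes hour 8, plus 2-hour gap → hour 10); cutting (finishes hour 5). The latest of these is hour 10, so deburring runs hour 10 to 10 + 9 = hour 19.
CNC milling waits on deburring (finishes hour 19); cutting (finishes hour 5). The latest of these is hour 19, which is the earliest CNC milling can start.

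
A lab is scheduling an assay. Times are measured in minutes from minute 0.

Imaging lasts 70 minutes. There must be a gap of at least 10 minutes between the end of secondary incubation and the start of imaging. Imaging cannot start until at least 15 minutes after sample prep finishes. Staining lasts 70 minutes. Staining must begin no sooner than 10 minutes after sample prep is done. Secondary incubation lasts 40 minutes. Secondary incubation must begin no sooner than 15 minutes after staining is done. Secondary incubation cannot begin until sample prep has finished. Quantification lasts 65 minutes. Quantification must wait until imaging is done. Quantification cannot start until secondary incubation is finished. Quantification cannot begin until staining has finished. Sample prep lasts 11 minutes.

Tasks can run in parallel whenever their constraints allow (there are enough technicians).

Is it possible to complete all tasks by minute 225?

No

Sample prep can start immediately at minute 0; it finishes at minute 11.
Staining cannot begin until sample prep (finishes minute 11, plus 10-minute gap → minute 21). It runs from minute 21 to 21 + 70 = minute 91.
Secondary incubation needs all of staining (finishes minute 91, plus 15-minute gap → minute 106); sample prep (finishes minute 11). That puts its earliest start at minute 106; it finishes at 106 + 40 = minute 146.
Imaging has to wait for secondary incubation (finishes minute 146, plus 10-minute gap → minute 156); sample prep (finishes minute 11, plus 15-minute gap → minute 26). The latest of these is minute 156, so imaging runs minute 156 to 156 + 70 = minute 226.
Quantification needs all of imaging (finishes minute 226); secondary incubation (finishes minute 146); staining (finishes minute 91). That puts its earliest start at minute 226; it finishes at 226 + 65 = minute 291.
The earliest everything can be done is minute 291, which is after the deadline of 225, so it is not possible.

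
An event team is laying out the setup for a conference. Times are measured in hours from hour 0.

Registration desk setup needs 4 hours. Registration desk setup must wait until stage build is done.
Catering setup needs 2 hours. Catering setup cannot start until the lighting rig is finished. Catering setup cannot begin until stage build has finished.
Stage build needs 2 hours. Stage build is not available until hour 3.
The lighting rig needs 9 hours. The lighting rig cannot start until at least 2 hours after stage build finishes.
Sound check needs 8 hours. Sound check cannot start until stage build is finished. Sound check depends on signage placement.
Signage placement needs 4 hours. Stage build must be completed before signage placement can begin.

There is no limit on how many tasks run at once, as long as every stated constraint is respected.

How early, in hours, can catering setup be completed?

Stage build waits on its own release at hour 3, so it starts at hour 3 and finishes at 3 + 2 = hour 5.
The lighting rig cannot begin until stage build (finishes hour 5, plus 2-hour gap → hour 7). It runs from hour 7 to 7 + 9 = hour 16.
Catering setup has to wait for the lighting rig (finishes hour 16); stage build (finishes hour 5). The latest of these is hour 16, so catering setup runs hour 16 to 16 + 2 = hour 18.

18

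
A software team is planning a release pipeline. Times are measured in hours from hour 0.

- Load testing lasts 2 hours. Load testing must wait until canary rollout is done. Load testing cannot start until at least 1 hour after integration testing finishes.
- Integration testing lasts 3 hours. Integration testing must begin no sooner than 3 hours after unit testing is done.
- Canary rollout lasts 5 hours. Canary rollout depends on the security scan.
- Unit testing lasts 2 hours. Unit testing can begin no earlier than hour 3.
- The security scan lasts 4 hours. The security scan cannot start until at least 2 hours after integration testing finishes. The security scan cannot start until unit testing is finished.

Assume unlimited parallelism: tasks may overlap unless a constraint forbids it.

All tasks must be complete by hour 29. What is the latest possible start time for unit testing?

8

Load testing has no dependents, so it just needs to finish by hour 29. Starting by 29 − 2 = hour 27 achieves that.
Canary rollout feeds into load testing (must start by hour 27); so canary rollout must finish by hour 27 and therefore start by hour 22.
The security scan must finish before canary rollout (must start by hour 22). With a 4-hour duration, the security scan must start by 22 − 4 = hour 18.
For integration testing: the security scan (must start by hour 18, minus 2-hour gap → hour 16); load testing (must start by hour 27, minus 1-hour gap → hour 26). The most restrictive is hour 16; with a 3-hour duration, integration testing must start by hour 13.
For unit testing: integration testing (must start by hour 13, minus 3-hour gap → hour 10); the security scan (must start by hour 18). The most restrictive is hour 10; with a 2-hour duration, unit testing must start by hour 8.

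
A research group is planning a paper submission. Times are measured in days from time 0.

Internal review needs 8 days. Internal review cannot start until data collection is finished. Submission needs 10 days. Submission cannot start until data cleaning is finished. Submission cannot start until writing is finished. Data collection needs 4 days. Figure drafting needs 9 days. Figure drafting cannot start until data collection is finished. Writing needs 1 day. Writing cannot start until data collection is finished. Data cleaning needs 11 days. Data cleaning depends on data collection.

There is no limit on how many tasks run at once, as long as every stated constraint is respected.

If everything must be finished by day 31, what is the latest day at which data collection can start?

6

Submission has no dependents, so it just needs to finish by day 31. Starting by 31 − 10 = day 21 achieves that.
Since submission (must start by day 21) depends on it, data cleaning must finish by day 21. Backing off its 11-day duration gives a latest start of day 10.
Nothing follows figure drafting; the deadline of day 31 is its only limit. It must start by 31 − 9 = day 22.
Writing must finish before submission (must start by day 21). With a 1-day duration, writing must start by 21 − 1 = day 20.
Internal review must finish by day 31; it takes 8 days, so it must start by 31 − 8 = day 23.
Data collection feeds data cleaning (must start by day 10); figure drafting (must start by day 22); writing (must start by day 20); internal review (must start by day 23). Taking the minimum, data collection must finish by day 10 and start by 10 − 4 = day 6.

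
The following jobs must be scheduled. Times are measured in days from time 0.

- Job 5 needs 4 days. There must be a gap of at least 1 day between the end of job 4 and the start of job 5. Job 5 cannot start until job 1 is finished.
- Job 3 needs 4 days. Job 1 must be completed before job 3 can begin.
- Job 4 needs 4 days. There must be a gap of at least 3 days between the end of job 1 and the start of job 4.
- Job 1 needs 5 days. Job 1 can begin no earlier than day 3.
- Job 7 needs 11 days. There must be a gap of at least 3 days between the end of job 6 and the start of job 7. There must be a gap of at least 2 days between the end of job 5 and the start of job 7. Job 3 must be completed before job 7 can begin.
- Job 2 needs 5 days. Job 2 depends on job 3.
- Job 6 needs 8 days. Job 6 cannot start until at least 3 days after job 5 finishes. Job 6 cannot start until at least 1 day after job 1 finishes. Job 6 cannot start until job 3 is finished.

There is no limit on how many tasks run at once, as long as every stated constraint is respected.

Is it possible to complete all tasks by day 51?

Job 1 waits on its own release at day 3, so it starts at day 3 and finishes at 3 + 5 = day 8.
Job 4 cannot begin until job 1 (finishes day 8, plus 3-day gap → day 11). It runs from day 11 to 11 + 4 = day 15.
Job 5 needs all of job 4 (finishes day 15, plus 1-day gap → day 16); job 1 (finishes day 8). That puts its earliest start at day 16; it finishes at 16 + 4 = day 20.
Job 3 cannot begin until job 1 (finishes day 8). It runs from day 8 to 8 + 4 = day 12.
Job 6 needs all of job 5 (finishes day 20, plus 3-day gap → day 23); job 1 (finishes day 8, plus 1-day gap → day 9); job 3 (finishes day 12). That puts its earliest start at day 23; it finishes at 23 + 8 = day 31.
For job 7: job 6 (finishes day 31, plus 3-day gap → day 34); job 5 (finishes day 20, plus 2-day gap → day 22); job 3 (finishes day 12). Taking the maximum gives a start of day 34, and it finishes at 34 + 11 = day 45.
Job 2 cannot begin until job 3 (finishes day 12). It runs from day 12 to 12 + 5 = day 17.
Every task is finished by day 45, which is no later than the deadline of 51, so the schedule is feasible.

Yes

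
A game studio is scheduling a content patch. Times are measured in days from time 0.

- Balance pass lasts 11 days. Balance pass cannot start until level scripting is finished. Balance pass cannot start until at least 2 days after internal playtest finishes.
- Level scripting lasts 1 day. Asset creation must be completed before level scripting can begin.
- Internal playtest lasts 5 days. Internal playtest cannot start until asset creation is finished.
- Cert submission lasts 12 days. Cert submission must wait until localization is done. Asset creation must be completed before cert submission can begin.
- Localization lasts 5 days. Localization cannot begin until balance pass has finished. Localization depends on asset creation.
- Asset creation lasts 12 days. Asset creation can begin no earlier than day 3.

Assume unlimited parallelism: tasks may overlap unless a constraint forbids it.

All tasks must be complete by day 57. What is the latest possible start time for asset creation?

10

To finish by day 57, cert submission (duration 12) must start no later than day 45.
Localization feeds into cert submission (must start by day 45); so localization must finish by day 45 and therefore start by day 40.
Balance pass has to be done before localization (must start by day 40). That means finishing by day 40, i.e. starting by 40 − 11 = day 29.
Level scripting has to be done before balance pass (must start by day 29). That means finishing by day 29, i.e. starting by 29 − 1 = day 28.
Internal playtest feeds into balance pass (must start by day 29, minus 2-day gap → day 27); so internal playtest must finish by day 27 and therefore start by day 22.
For asset creation: level scripting (must start by day 28); internal playtest (must start by day 22); localization (must start by day 40); cert submission (must start by day 45). The most restrictive is day 22; with a 12-day duration, asset creation must start by day 10.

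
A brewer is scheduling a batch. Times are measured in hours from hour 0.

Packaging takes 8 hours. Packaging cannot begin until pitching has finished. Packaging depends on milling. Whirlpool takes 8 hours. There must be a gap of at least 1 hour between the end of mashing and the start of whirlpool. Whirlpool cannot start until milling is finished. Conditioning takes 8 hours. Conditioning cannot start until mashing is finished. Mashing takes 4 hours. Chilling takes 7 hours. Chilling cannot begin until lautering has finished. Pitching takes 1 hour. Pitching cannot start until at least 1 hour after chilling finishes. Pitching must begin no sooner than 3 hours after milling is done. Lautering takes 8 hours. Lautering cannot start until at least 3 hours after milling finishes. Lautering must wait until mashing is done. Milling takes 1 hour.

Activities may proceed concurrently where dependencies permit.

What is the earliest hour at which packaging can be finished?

29

Nothing blocks mashing, so it runs from hour 0 to hour 4.
Milling can start immediately at hour 0; it finishes at hour 1.
For lautering: milling (finishes hour 1, plus 3-hour gap → hour 4); mashing (finishes hour 4). Taking the maximum gives a start of hour 4, and it finishes at 4 + 8 = hour 12.
Chilling cannot begin until lautering (finishes hour 12). It runs from hour 12 to 12 + 7 = hour 19.
Pitching cannot start until chilling (finishes hour 19, plus 1-hour gap → hour 20); milling (finishes hour 1, plus 3-hour gap → hour 4). The controlling bound is hour 20, so pitching finishes at 20 + 1 = hour 21.
Packaging cannot start until pitching (finishes hour 21); milling (finishes hour 1). The controlling bound is hour 21, so packaging finishes at 21 + 8 = hour 29.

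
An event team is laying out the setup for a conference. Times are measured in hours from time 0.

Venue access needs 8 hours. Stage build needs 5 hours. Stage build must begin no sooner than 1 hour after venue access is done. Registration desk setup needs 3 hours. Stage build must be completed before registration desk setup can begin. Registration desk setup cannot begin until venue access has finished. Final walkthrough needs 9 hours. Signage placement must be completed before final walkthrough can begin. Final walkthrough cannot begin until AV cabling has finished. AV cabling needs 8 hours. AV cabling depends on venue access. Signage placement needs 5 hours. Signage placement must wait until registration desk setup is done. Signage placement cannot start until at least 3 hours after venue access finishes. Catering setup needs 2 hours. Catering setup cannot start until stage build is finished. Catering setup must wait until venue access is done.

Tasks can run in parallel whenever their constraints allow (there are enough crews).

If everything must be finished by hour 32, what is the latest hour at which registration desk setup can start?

15

To finish by hour 32, final walkthrough (duration 9) must start no later than hour 23.
Since final walkthrough (must start by hour 23) depends on it, signage placement must finish by hour 23. Backing off its 5-hour duration gives a latest start of hour 18.
Registration desk setup must finish before signage placement (must start by hour 18). With a 3-hour duration, registration desk setup must start by 18 − 3 = hour 15.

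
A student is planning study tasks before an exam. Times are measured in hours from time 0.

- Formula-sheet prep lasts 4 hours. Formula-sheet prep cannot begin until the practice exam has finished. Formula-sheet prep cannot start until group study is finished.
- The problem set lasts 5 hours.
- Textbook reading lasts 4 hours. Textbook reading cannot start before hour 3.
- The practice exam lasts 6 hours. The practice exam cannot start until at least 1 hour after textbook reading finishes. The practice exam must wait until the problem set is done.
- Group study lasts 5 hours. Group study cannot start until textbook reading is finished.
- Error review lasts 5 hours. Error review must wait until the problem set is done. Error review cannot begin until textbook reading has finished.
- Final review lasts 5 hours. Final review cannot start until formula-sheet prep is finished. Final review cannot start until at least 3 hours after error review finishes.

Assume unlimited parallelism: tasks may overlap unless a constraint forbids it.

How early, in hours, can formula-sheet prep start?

The problem set has no prerequisites, so it starts at hour 0 and finishes at hour 5.
After its own release at hour 3, textbook reading can start at hour 3 and finishes at hour 7.
Group study cannot begin until textbook reading (finishes hour 7). It runs from hour 7 to 7 + 5 = hour 12.
The practice exam has to wait for textbook reading (finishes hour 7, plus 1-hour gap → hour 8); the problem set (finishes hour 5). The latest of these is hour 8, so the practice exam runs hour 8 to 8 + 6 = hour 14.
Formula-sheet prep waits on the practice exam (finishes hour 14); group study (finishes hour 12). The latest of these is hour 14, which is the earliest formula-sheet prep can start.

14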